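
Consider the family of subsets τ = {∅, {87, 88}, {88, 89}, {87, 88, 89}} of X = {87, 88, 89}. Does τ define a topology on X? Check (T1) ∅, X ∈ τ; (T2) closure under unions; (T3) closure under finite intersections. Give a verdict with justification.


τ is NOT a topology on X.

Axiom (T1): ∅ ∈ τ? Yes; X ∈ τ? Yes.
Axiom (T2/T3): check pairwise unions and intersections of members of τ.
Counterexample for (T3): {87, 88} ∩ {88, 89} = {88} ∉ τ. Therefore τ is NOT a topology.


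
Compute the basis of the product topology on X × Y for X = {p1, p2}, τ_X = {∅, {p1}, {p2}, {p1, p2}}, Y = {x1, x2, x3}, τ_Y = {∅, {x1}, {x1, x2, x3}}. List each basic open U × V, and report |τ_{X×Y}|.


Basis B = {∅ × ∅, {p1} × {x1}, {p2} × {x1}, {p1, p2} × {x1}, {p1} × {x1, x2, x3}, {p2} × {x1, x2, x3}, {p1, p2} × {x1, x2, x3}}; |τ_{X×Y}| = 9.

Enumerate products U × V with U ∈ τ_X, V ∈ τ_Y (deduplicated):
  ∅ × ∅ = {} (∅)
  {p1} × {x1} = {(p1,x1)}
  {p2} × {x1} = {(p2,x1)}
  {p1, p2} × {x1} = {(p1,x1), (p2,x1)}
  {p1} × {x1, x2, x3} = {(p1,x1), (p1,x2), (p1,x3)}
  {p2} × {x1, x2, x3} = {(p2,x1), (p2,x2), (p2,x3)}
  {p1, p2} × {x1, x2, x3} = {(p1,x1), (p1,x2), (p1,x3), (p2,x1), (p2,x2), (p2,x3)}
These 7 distinct sets form the basis B.
Close under arbitrary unions to get τ_{X×Y}; counting gives |τ_{X×Y}| = 9.


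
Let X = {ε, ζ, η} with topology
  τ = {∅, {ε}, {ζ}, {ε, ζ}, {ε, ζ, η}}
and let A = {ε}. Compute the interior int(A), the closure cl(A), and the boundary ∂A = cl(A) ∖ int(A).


int(A) = {ε}, cl(A) = {ε, η}, ∂A = {η}.

Closed sets in (X, τ) are complements of opens:
  closed(X, τ) = {∅, {η}, {ε, η}, {ζ, η}, {ε, ζ, η}}.
int(A) = ⋃ {U ∈ τ : U ⊆ A}. Opens contained in A: ∅, {ε}.
Taking the union of these: int(A) = {ε}.
cl(A) = ⋂ {C closed : A ⊆ C}. Closed sets containing A: {ε, η}, {ε, ζ, η}.
Intersecting these: cl(A) = {ε, η}.
∂A = cl(A) ∖ int(A) = {ε, η} ∖ {ε} = {η}.


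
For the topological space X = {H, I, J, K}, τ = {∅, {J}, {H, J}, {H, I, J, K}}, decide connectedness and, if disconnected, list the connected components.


(X, τ) is connected.

Find clopen sets (U ∈ τ with X ∖ U ∈ τ):
  U = ∅, X ∖ U = {H, I, J, K} — both open, so U is clopen.
  U = {H, I, J, K}, X ∖ U = ∅ — both open, so U is clopen.
Only trivial clopens (∅ and X) exist, so (X, τ) is connected.
Compute connected components by grouping points that agree on all clopens:
  component: {H, I, J, K}


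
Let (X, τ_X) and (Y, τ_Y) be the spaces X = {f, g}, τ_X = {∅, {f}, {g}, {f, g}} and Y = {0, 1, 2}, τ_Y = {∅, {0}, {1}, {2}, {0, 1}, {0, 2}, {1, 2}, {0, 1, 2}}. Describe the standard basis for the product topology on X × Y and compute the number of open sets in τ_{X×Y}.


Basis B = {∅ × ∅, {f} × {0}, {f} × {1}, {f} × {2}, {g} × {0}, {g} × {1}, {g} × {2}, {f} × {0, 1}, {f} × {0, 2}, {f, g} × {0}, {f} × {1, 2}, {f, g} × {1}, {f, g} × {2}, {g} × {0, 1}, {g} × {0, 2}, {g} × {1, 2}, {f} × {0, 1, 2}, {g} × {0, 1, 2}, {f, g} × {0, 1}, {f, g} × {0, 2}, {f, g} × {1, 2}, {f, g} × {0, 1, 2}}; |τ_{X×Y}| = 64.

Enumerate products U × V with U ∈ τ_X, V ∈ τ_Y (deduplicated):
  ∅ × ∅ = {} (∅)
  {f} × {0} = {(f,0)}
  {f} × {1} = {(f,1)}
  {f} × {2} = {(f,2)}
  {g} × {0} = {(g,0)}
  {g} × {1} = {(g,1)}
  {g} × {2} = {(g,2)}
  {f} × {0, 1} = {(f,0), (f,1)}
  {f} × {0, 2} = {(f,0), (f,2)}
  {f, g} × {0} = {(f,0), (g,0)}
  {f} × {1, 2} = {(f,1), (f,2)}
  {f, g} × {1} = {(f,1), (g,1)}
  {f, g} × {2} = {(f,2), (g,2)}
  {g} × {0, 1} = {(g,0), (g,1)}
  {g} × {0, 2} = {(g,0), (g,2)}
  {g} × {1, 2} = {(g,1), (g,2)}
  {f} × {0, 1, 2} = {(f,0), (f,1), (f,2)}
  {g} × {0, 1, 2} = {(g,0), (g,1), (g,2)}
  {f, g} × {0, 1} = {(f,0), (f,1), (g,0), (g,1)}
  {f, g} × {0, 2} = {(f,0), (f,2), (g,0), (g,2)}
  {f, g} × {1, 2} = {(f,1), (f,2), (g,1), (g,2)}
  {f, g} × {0, 1, 2} = {(f,0), (f,1), (f,2), (g,0), (g,1), (g,2)}
These 22 distinct sets form the basis B.
Close under arbitrary unions to get τ_{X×Y}; counting gives |τ_{X×Y}| = 64.


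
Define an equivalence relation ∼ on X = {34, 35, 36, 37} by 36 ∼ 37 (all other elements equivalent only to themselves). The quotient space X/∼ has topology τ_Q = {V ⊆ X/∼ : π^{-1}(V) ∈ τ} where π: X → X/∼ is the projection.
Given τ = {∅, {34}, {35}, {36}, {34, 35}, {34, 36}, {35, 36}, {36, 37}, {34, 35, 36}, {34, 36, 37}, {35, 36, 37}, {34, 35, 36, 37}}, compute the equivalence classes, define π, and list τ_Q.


X/∼ = {[34], [35], [36=37]}; |τ_Q| = 8.

Equivalence classes: [34], [35], [36=37].
Quotient map π: X → X/∼ sends 34 ↦ [34], 35 ↦ [35], 36 ↦ [36=37], 37 ↦ [36=37].
For each subset V ⊆ X/∼, compute π^{-1}(V) ⊆ X and check whether π^{-1}(V) ∈ τ. V is open in τ_Q iff π^{-1}(V) ∈ τ.
  V = {}: π^{-1}(V) = ∅ ∈ τ ✓.
  V = {[34]}: π^{-1}(V) = {34} ∈ τ ✓.
  V = {[35]}: π^{-1}(V) = {35} ∈ τ ✓.
  V = {[34], [35]}: π^{-1}(V) = {34, 35} ∈ τ ✓.
  V = {[36=37]}: π^{-1}(V) = {36, 37} ∈ τ ✓.
  V = {[34], [36=37]}: π^{-1}(V) = {34, 36, 37} ∈ τ ✓.
  V = {[35], [36=37]}: π^{-1}(V) = {35, 36, 37} ∈ τ ✓.
  V = {[34], [35], [36=37]}: π^{-1}(V) = {34, 35, 36, 37} ∈ τ ✓.
Open sets in the quotient: τ_Q = {{}, {[34]}, {[35]}, {[34], [35]}, {[36=37]}, {[34], [36=37]}, {[35], [36=37]}, {[34], [35], [36=37]}} (8 elements).


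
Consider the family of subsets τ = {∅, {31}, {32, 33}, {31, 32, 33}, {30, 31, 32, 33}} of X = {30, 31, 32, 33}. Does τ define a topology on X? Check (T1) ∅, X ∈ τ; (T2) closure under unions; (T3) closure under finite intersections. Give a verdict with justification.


τ IS a topology on X.

Axiom (T1): ∅ ∈ τ? Yes; X ∈ τ? Yes.
Axiom (T2/T3): check pairwise unions and intersections of members of τ.
All pairwise intersections and unions checked — each lies in τ. Therefore τ satisfies (T1), (T2), (T3): it IS a topology on X.


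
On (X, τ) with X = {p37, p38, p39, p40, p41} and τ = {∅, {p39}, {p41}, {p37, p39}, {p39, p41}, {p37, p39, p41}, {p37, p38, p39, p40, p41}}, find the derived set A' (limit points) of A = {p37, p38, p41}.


A' = {p38, p40}

For each x ∈ X, list the open sets U ∈ τ with x ∈ U, then check whether U ∩ (A ∖ {x}) ≠ ∅ for every such U.
  x = p37: open {p37, p39} ∋ x has {p37, p39} ∩ (A ∖ {p37}) = ∅, so x is NOT a limit point.
  x = p38: opens ∋ x are {p37, p38, p39, p40, p41}; each meets A ∖ {p38}, so x IS a limit point.
  x = p39: open {p39} ∋ x has {p39} ∩ (A ∖ {p39}) = ∅, so x is NOT a limit point.
  x = p40: opens ∋ x are {p37, p38, p39, p40, p41}; each meets A ∖ {p40}, so x IS a limit point.
  x = p41: open {p41} ∋ x has {p41} ∩ (A ∖ {p41}) = ∅, so x is NOT a limit point.
Collecting: A' = {p38, p40}.


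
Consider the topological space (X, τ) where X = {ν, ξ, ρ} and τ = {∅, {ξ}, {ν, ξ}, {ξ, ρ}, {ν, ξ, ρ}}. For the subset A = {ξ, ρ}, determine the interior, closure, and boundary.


int(A) = {ξ, ρ}, cl(A) = {ν, ξ, ρ}, ∂A = {ν}.

Closed sets in (X, τ) are complements of opens:
  closed(X, τ) = {∅, {ν}, {ρ}, {ν, ρ}, {ν, ξ, ρ}}.
int(A) = ⋃ {U ∈ τ : U ⊆ A}. Opens contained in A: ∅, {ξ}, {ξ, ρ}.
Taking the union of these: int(A) = {ξ, ρ}.
cl(A) = ⋂ {C closed : A ⊆ C}. Closed sets containing A: {ν, ξ, ρ}.
Intersecting these: cl(A) = {ν, ξ, ρ}.
∂A = cl(A) ∖ int(A) = {ν, ξ, ρ} ∖ {ξ, ρ} = {ν}.


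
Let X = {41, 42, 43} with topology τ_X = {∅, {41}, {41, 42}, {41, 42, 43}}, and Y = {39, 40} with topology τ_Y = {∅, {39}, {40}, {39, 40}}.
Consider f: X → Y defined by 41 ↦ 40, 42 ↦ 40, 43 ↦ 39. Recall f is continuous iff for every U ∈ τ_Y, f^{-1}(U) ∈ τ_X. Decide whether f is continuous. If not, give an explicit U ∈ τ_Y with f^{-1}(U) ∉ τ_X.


f is NOT continuous.

Compute f^{-1}(U) for each U ∈ τ_Y:
  U = ∅: f^{-1}(U) = ∅ ∈ τ_X ✓.
  U = {39}: f^{-1}(U) = {43} ∉ τ_X ✗.
  U = {40}: f^{-1}(U) = {41, 42} ∈ τ_X ✓.
  U = {39, 40}: f^{-1}(U) = {41, 42, 43} ∈ τ_X ✓.
Found U = {39} with f^{-1}(U) = {43} not in τ_X. Therefore f is NOT continuous.


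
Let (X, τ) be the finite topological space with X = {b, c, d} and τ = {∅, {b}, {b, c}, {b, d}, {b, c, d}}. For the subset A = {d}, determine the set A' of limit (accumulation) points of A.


A' = ∅

For each x ∈ X, list the open sets U ∈ τ with x ∈ U, then check whether U ∩ (A ∖ {x}) ≠ ∅ for every such U.
  x = b: open {b} ∋ x has {b} ∩ (A ∖ {b}) = ∅, so x is NOT a limit point.
  x = c: open {b, c} ∋ x has {b, c} ∩ (A ∖ {c}) = ∅, so x is NOT a limit point.
  x = d: open {b, d} ∋ x has {b, d} ∩ (A ∖ {d}) = ∅, so x is NOT a limit point.
Collecting: A' = ∅.


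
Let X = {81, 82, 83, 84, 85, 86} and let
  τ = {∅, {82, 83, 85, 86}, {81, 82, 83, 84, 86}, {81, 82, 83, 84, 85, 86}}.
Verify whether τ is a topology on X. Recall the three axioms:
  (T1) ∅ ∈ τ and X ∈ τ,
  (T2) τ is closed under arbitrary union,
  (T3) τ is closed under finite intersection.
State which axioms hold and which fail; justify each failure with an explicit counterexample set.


τ is NOT a topology on X.

Axiom (T1): ∅ ∈ τ? Yes; X ∈ τ? Yes.
Axiom (T2/T3): check pairwise unions and intersections of members of τ.
Counterexample for (T3): {82, 83, 85, 86} ∩ {81, 82, 83, 84, 86} = {82, 83, 86} ∉ τ. Therefore τ is NOT a topology.


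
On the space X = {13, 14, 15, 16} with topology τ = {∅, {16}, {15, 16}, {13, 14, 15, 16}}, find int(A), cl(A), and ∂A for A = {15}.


int(A) = ∅, cl(A) = {13, 14, 15}, ∂A = {13, 14, 15}.

Closed sets in (X, τ) are complements of opens:
  closed(X, τ) = {∅, {13, 14}, {13, 14, 15}, {13, 14, 15, 16}}.
int(A) = ⋃ {U ∈ τ : U ⊆ A}. Opens contained in A: ∅.
Taking the union of these: int(A) = ∅.
cl(A) = ⋂ {C closed : A ⊆ C}. Closed sets containing A: {13, 14, 15}, {13, 14, 15, 16}.
Intersecting these: cl(A) = {13, 14, 15}.
∂A = cl(A) ∖ int(A) = {13, 14, 15} ∖ ∅ = {13, 14, 15}.


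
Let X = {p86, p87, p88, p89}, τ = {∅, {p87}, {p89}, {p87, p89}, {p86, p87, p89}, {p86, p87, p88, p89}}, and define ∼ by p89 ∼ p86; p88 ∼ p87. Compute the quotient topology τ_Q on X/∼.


X/∼ = {[p86=p89], [p87=p88]}; |τ_Q| = 2.

Equivalence classes: [p86=p89], [p87=p88].
Quotient map π: X → X/∼ sends p86 ↦ [p86=p89], p87 ↦ [p87=p88], p88 ↦ [p87=p88], p89 ↦ [p86=p89].
For each subset V ⊆ X/∼, compute π^{-1}(V) ⊆ X and check whether π^{-1}(V) ∈ τ. V is open in τ_Q iff π^{-1}(V) ∈ τ.
  V = {}: π^{-1}(V) = ∅ ∈ τ ✓.
  V = {[p86=p89]}: π^{-1}(V) = {p86, p89} ∉ τ ✗.
  V = {[p87=p88]}: π^{-1}(V) = {p87, p88} ∉ τ ✗.
  V = {[p86=p89], [p87=p88]}: π^{-1}(V) = {p86, p87, p88, p89} ∈ τ ✓.
Open sets in the quotient: τ_Q = {{}, {[p86=p89], [p87=p88]}} (2 elements).


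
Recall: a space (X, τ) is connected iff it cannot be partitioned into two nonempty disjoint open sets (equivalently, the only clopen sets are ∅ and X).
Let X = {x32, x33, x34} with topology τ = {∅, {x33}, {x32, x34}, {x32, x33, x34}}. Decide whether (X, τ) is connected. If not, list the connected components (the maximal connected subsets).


(X, τ) is disconnected; components = [{x33}, {x32, x34}].

Find clopen sets (U ∈ τ with X ∖ U ∈ τ):
  U = ∅, X ∖ U = {x32, x33, x34} — both open, so U is clopen.
  U = {x33}, X ∖ U = {x32, x34} — both open, so U is clopen.
  U = {x32, x34}, X ∖ U = {x33} — both open, so U is clopen.
  U = {x32, x33, x34}, X ∖ U = ∅ — both open, so U is clopen.
Nontrivial clopen(s) exist: e.g. {x32, x34}. So (X, τ) is disconnected.
Compute connected components by grouping points that agree on all clopens:
  component: {x33}
  component: {x32, x34}


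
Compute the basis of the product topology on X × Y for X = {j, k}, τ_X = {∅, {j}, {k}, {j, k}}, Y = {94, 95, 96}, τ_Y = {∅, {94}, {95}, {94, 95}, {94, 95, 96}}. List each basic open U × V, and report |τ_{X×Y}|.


Basis B = {∅ × ∅, {j} × {94}, {j} × {95}, {k} × {94}, {k} × {95}, {j} × {94, 95}, {j, k} × {94}, {j, k} × {95}, {k} × {94, 95}, {j} × {94, 95, 96}, {k} × {94, 95, 96}, {j, k} × {94, 95}, {j, k} × {94, 95, 96}}; |τ_{X×Y}| = 25.

Enumerate products U × V with U ∈ τ_X, V ∈ τ_Y (deduplicated):
  ∅ × ∅ = {} (∅)
  {j} × {94} = {(j,94)}
  {j} × {95} = {(j,95)}
  {k} × {94} = {(k,94)}
  {k} × {95} = {(k,95)}
  {j} × {94, 95} = {(j,94), (j,95)}
  {j, k} × {94} = {(j,94), (k,94)}
  {j, k} × {95} = {(j,95), (k,95)}
  {k} × {94, 95} = {(k,94), (k,95)}
  {j} × {94, 95, 96} = {(j,94), (j,95), (j,96)}
  {k} × {94, 95, 96} = {(k,94), (k,95), (k,96)}
  {j, k} × {94, 95} = {(j,94), (j,95), (k,94), (k,95)}
  {j, k} × {94, 95, 96} = {(j,94), (j,95), (j,96), (k,94), (k,95), (k,96)}
These 13 distinct sets form the basis B.
Close under arbitrary unions to get τ_{X×Y}; counting gives |τ_{X×Y}| = 25.


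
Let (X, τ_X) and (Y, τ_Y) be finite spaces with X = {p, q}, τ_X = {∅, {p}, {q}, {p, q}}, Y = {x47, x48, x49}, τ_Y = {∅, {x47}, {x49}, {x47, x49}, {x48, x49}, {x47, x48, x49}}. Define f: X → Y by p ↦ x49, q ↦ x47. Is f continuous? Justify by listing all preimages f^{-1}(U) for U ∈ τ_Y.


f IS continuous.

Compute f^{-1}(U) for each U ∈ τ_Y:
  U = ∅: f^{-1}(U) = ∅ ∈ τ_X ✓.
  U = {x47}: f^{-1}(U) = {q} ∈ τ_X ✓.
  U = {x49}: f^{-1}(U) = {p} ∈ τ_X ✓.
  U = {x47, x49}: f^{-1}(U) = {p, q} ∈ τ_X ✓.
  U = {x48, x49}: f^{-1}(U) = {p} ∈ τ_X ✓.
  U = {x47, x48, x49}: f^{-1}(U) = {p, q} ∈ τ_X ✓.
Every preimage lies in τ_X, so f IS continuous.


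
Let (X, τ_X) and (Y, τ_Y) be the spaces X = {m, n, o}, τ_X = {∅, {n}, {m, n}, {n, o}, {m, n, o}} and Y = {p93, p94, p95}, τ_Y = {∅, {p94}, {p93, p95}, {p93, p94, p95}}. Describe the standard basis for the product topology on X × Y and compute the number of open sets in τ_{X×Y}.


Basis B = {∅ × ∅, {n} × {p94}, {m, n} × {p94}, {n} × {p93, p95}, {n, o} × {p94}, {m, n, o} × {p94}, {n} × {p93, p94, p95}, {m, n} × {p93, p95}, {n, o} × {p93, p95}, {m, n} × {p93, p94, p95}, {m, n, o} × {p93, p95}, {n, o} × {p93, p94, p95}, {m, n, o} × {p93, p94, p95}}; |τ_{X×Y}| = 25.

Enumerate products U × V with U ∈ τ_X, V ∈ τ_Y (deduplicated):
  ∅ × ∅ = {} (∅)
  {n} × {p94} = {(n,p94)}
  {m, n} × {p94} = {(m,p94), (n,p94)}
  {n} × {p93, p95} = {(n,p93), (n,p95)}
  {n, o} × {p94} = {(n,p94), (o,p94)}
  {m, n, o} × {p94} = {(m,p94), (n,p94), (o,p94)}
  {n} × {p93, p94, p95} = {(n,p93), (n,p94), (n,p95)}
  {m, n} × {p93, p95} = {(m,p93), (m,p95), (n,p93), (n,p95)}
  {n, o} × {p93, p95} = {(n,p93), (n,p95), (o,p93), (o,p95)}
  {m, n} × {p93, p94, p95} = {(m,p93), (m,p94), (m,p95), (n,p93), (n,p94), (n,p95)}
  {m, n, o} × {p93, p95} = {(m,p93), (m,p95), (n,p93), (n,p95), (o,p93), (o,p95)}
  {n, o} × {p93, p94, p95} = {(n,p93), (n,p94), (n,p95), (o,p93), (o,p94), (o,p95)}
  {m, n, o} × {p93, p94, p95} = {(m,p93), (m,p94), (m,p95), (n,p93), (n,p94), (n,p95), (o,p93), (o,p94), (o,p95)}
These 13 distinct sets form the basis B.
Close under arbitrary unions to get τ_{X×Y}; counting gives |τ_{X×Y}| = 25.


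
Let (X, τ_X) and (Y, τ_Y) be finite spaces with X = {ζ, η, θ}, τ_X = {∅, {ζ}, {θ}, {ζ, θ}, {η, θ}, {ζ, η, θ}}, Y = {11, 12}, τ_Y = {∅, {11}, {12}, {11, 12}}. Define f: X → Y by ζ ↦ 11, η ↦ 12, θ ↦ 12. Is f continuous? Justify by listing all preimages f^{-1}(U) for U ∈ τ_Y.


f IS continuous.

Compute f^{-1}(U) for each U ∈ τ_Y:
  U = ∅: f^{-1}(U) = ∅ ∈ τ_X ✓.
  U = {11}: f^{-1}(U) = {ζ} ∈ τ_X ✓.
  U = {12}: f^{-1}(U) = {η, θ} ∈ τ_X ✓.
  U = {11, 12}: f^{-1}(U) = {ζ, η, θ} ∈ τ_X ✓.
Every preimage lies in τ_X, so f IS continuous.


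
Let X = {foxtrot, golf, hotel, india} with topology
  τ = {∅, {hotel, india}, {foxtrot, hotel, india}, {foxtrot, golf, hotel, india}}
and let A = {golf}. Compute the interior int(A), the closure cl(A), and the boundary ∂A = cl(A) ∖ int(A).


int(A) = ∅, cl(A) = {golf}, ∂A = {golf}.

Closed sets in (X, τ) are complements of opens:
  closed(X, τ) = {∅, {golf}, {foxtrot, golf}, {foxtrot, golf, hotel, india}}.
int(A) = ⋃ {U ∈ τ : U ⊆ A}. Opens contained in A: ∅.
Taking the union of these: int(A) = ∅.
cl(A) = ⋂ {C closed : A ⊆ C}. Closed sets containing A: {golf}, {foxtrot, golf}, {foxtrot, golf, hotel, india}.
Intersecting these: cl(A) = {golf}.
∂A = cl(A) ∖ int(A) = {golf} ∖ ∅ = {golf}.


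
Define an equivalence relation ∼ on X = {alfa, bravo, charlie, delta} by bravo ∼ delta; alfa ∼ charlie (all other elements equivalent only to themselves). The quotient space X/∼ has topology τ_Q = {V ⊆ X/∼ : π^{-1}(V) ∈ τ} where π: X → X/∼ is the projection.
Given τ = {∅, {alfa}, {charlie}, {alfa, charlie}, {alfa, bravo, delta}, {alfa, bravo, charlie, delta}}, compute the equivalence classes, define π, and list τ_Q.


X/∼ = {[alfa=charlie], [bravo=delta]}; |τ_Q| = 3.

Equivalence classes: [alfa=charlie], [bravo=delta].
Quotient map π: X → X/∼ sends alfa ↦ [alfa=charlie], bravo ↦ [bravo=delta], charlie ↦ [alfa=charlie], delta ↦ [bravo=delta].
For each subset V ⊆ X/∼, compute π^{-1}(V) ⊆ X and check whether π^{-1}(V) ∈ τ. V is open in τ_Q iff π^{-1}(V) ∈ τ.
  V = {}: π^{-1}(V) = ∅ ∈ τ ✓.
  V = {[alfa=charlie]}: π^{-1}(V) = {alfa, charlie} ∈ τ ✓.
  V = {[bravo=delta]}: π^{-1}(V) = {bravo, delta} ∉ τ ✗.
  V = {[alfa=charlie], [bravo=delta]}: π^{-1}(V) = {alfa, bravo, charlie, delta} ∈ τ ✓.
Open sets in the quotient: τ_Q = {{}, {[alfa=charlie]}, {[alfa=charlie], [bravo=delta]}} (3 elements).


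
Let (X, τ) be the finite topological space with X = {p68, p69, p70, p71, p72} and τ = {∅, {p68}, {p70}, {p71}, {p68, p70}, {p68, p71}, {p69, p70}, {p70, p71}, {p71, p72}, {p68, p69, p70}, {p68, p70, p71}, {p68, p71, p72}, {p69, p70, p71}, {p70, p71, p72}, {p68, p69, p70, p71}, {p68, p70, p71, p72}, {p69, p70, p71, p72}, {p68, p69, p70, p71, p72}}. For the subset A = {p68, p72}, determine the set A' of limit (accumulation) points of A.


A' = ∅

For each x ∈ X, list the open sets U ∈ τ with x ∈ U, then check whether U ∩ (A ∖ {x}) ≠ ∅ for every such U.
  x = p68: open {p68} ∋ x has {p68} ∩ (A ∖ {p68}) = ∅, so x is NOT a limit point.
  x = p69: open {p69, p70} ∋ x has {p69, p70} ∩ (A ∖ {p69}) = ∅, so x is NOT a limit point.
  x = p70: open {p70} ∋ x has {p70} ∩ (A ∖ {p70}) = ∅, so x is NOT a limit point.
  x = p71: open {p71} ∋ x has {p71} ∩ (A ∖ {p71}) = ∅, so x is NOT a limit point.
  x = p72: open {p71, p72} ∋ x has {p71, p72} ∩ (A ∖ {p72}) = ∅, so x is NOT a limit point.
Collecting: A' = ∅.


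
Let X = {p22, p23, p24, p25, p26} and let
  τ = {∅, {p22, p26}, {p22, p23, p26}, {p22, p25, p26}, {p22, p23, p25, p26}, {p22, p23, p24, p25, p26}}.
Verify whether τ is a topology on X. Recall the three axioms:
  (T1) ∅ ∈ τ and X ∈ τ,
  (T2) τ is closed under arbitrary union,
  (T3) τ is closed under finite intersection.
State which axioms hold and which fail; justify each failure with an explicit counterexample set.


τ IS a topology on X.

Axiom (T1): ∅ ∈ τ? Yes; X ∈ τ? Yes.
Axiom (T2/T3): check pairwise unions and intersections of members of τ.
All pairwise intersections and unions checked — each lies in τ. Therefore τ satisfies (T1), (T2), (T3): it IS a topology on X.


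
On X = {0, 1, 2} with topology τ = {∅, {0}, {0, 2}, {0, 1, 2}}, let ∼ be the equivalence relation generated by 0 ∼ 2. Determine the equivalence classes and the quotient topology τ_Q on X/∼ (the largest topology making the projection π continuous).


X/∼ = {[0=2], [1]}; |τ_Q| = 3.

Equivalence classes: [0=2], [1].
Quotient map π: X → X/∼ sends 0 ↦ [0=2], 1 ↦ [1], 2 ↦ [0=2].
For each subset V ⊆ X/∼, compute π^{-1}(V) ⊆ X and check whether π^{-1}(V) ∈ τ. V is open in τ_Q iff π^{-1}(V) ∈ τ.
  V = {}: π^{-1}(V) = ∅ ∈ τ ✓.
  V = {[0=2]}: π^{-1}(V) = {0, 2} ∈ τ ✓.
  V = {[1]}: π^{-1}(V) = {1} ∉ τ ✗.
  V = {[0=2], [1]}: π^{-1}(V) = {0, 1, 2} ∈ τ ✓.
Open sets in the quotient: τ_Q = {{}, {[0=2]}, {[0=2], [1]}} (3 elements).


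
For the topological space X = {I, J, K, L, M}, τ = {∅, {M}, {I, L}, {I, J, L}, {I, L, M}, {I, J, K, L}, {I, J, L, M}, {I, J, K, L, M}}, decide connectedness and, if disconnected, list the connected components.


(X, τ) is disconnected; components = [{M}, {I, J, K, L}].

Find clopen sets (U ∈ τ with X ∖ U ∈ τ):
  U = ∅, X ∖ U = {I, J, K, L, M} — both open, so U is clopen.
  U = {M}, X ∖ U = {I, J, K, L} — both open, so U is clopen.
  U = {I, J, K, L}, X ∖ U = {M} — both open, so U is clopen.
  U = {I, J, K, L, M}, X ∖ U = ∅ — both open, so U is clopen.
Nontrivial clopen(s) exist: e.g. {M}. So (X, τ) is disconnected.
Compute connected components by grouping points that agree on all clopens:
  component: {M}
  component: {I, J, K, L}


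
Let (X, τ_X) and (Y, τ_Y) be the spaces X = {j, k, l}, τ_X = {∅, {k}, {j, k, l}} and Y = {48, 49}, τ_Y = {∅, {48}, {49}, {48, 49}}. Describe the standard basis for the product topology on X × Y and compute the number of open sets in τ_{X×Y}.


Basis B = {∅ × ∅, {k} × {48}, {k} × {49}, {k} × {48, 49}, {j, k, l} × {48}, {j, k, l} × {49}, {j, k, l} × {48, 49}}; |τ_{X×Y}| = 9.

Enumerate products U × V with U ∈ τ_X, V ∈ τ_Y (deduplicated):
  ∅ × ∅ = {} (∅)
  {k} × {48} = {(k,48)}
  {k} × {49} = {(k,49)}
  {k} × {48, 49} = {(k,48), (k,49)}
  {j, k, l} × {48} = {(j,48), (k,48), (l,48)}
  {j, k, l} × {49} = {(j,49), (k,49), (l,49)}
  {j, k, l} × {48, 49} = {(j,48), (j,49), (k,48), (k,49), (l,48), (l,49)}
These 7 distinct sets form the basis B.
Close under arbitrary unions to get τ_{X×Y}; counting gives |τ_{X×Y}| = 9.


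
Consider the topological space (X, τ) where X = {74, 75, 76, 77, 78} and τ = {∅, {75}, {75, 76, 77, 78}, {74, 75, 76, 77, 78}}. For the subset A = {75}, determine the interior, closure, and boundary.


int(A) = {75}, cl(A) = {74, 75, 76, 77, 78}, ∂A = {74, 76, 77, 78}.

Closed sets in (X, τ) are complements of opens:
  closed(X, τ) = {∅, {74}, {74, 76, 77, 78}, {74, 75, 76, 77, 78}}.
int(A) = ⋃ {U ∈ τ : U ⊆ A}. Opens contained in A: ∅, {75}.
Taking the union of these: int(A) = {75}.
cl(A) = ⋂ {C closed : A ⊆ C}. Closed sets containing A: {74, 75, 76, 77, 78}.
Intersecting these: cl(A) = {74, 75, 76, 77, 78}.
∂A = cl(A) ∖ int(A) = {74, 75, 76, 77, 78} ∖ {75} = {74, 76, 77, 78}.


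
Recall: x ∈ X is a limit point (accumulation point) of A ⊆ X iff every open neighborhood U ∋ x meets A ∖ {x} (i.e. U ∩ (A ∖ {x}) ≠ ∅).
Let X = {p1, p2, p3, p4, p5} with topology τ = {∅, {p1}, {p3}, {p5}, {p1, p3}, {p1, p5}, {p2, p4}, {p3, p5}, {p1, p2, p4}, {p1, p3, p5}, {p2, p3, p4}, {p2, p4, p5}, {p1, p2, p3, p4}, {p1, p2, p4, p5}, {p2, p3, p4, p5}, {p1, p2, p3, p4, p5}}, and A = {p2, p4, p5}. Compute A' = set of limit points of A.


A' = {p2, p4}

For each x ∈ X, list the open sets U ∈ τ with x ∈ U, then check whether U ∩ (A ∖ {x}) ≠ ∅ for every such U.
  x = p1: open {p1} ∋ x has {p1} ∩ (A ∖ {p1}) = ∅, so x is NOT a limit point.
  x = p2: opens ∋ x are {p2, p4}, {p1, p2, p4}, {p2, p3, p4}, {p2, p4, p5}, {p1, p2, p3, p4}, {p1, p2, p4, p5}, {p2, p3, p4, p5}, {p1, p2, p3, p4, p5}; each meets A ∖ {p2}, so x IS a limit point.
  x = p3: open {p3} ∋ x has {p3} ∩ (A ∖ {p3}) = ∅, so x is NOT a limit point.
  x = p4: opens ∋ x are {p2, p4}, {p1, p2, p4}, {p2, p3, p4}, {p2, p4, p5}, {p1, p2, p3, p4}, {p1, p2, p4, p5}, {p2, p3, p4, p5}, {p1, p2, p3, p4, p5}; each meets A ∖ {p4}, so x IS a limit point.
  x = p5: open {p5} ∋ x has {p5} ∩ (A ∖ {p5}) = ∅, so x is NOT a limit point.
Collecting: A' = {p2, p4}.


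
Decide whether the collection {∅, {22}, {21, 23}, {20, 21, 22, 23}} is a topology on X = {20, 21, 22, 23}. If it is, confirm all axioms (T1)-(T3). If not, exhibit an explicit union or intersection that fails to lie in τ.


τ is NOT a topology on X.

Axiom (T1): ∅ ∈ τ? Yes; X ∈ τ? Yes.
Axiom (T2/T3): check pairwise unions and intersections of members of τ.
Counterexample for (T2): {22} ∪ {21, 23} = {21, 22, 23} ∉ τ. Therefore τ is NOT a topology.


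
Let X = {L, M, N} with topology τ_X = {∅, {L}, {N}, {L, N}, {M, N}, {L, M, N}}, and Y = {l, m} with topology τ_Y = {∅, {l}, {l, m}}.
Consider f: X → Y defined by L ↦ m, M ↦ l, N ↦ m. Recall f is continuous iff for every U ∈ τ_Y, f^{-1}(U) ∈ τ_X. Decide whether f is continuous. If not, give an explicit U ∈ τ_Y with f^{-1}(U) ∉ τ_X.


f is NOT continuous.

Compute f^{-1}(U) for each U ∈ τ_Y:
  U = ∅: f^{-1}(U) = ∅ ∈ τ_X ✓.
  U = {l}: f^{-1}(U) = {M} ∉ τ_X ✗.
  U = {l, m}: f^{-1}(U) = {L, M, N} ∈ τ_X ✓.
Found U = {l} with f^{-1}(U) = {M} not in τ_X. Therefore f is NOT continuous.


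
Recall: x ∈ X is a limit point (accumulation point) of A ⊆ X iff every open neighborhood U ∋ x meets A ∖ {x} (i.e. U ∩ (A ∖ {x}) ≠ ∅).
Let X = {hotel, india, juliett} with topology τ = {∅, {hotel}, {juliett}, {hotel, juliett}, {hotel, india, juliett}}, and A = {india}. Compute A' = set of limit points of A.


A' = ∅

For each x ∈ X, list the open sets U ∈ τ with x ∈ U, then check whether U ∩ (A ∖ {x}) ≠ ∅ for every such U.
  x = hotel: open {hotel} ∋ x has {hotel} ∩ (A ∖ {hotel}) = ∅, so x is NOT a limit point.
  x = india: open {hotel, india, juliett} ∋ x has {hotel, india, juliett} ∩ (A ∖ {india}) = ∅, so x is NOT a limit point.
  x = juliett: open {juliett} ∋ x has {juliett} ∩ (A ∖ {juliett}) = ∅, so x is NOT a limit point.
Collecting: A' = ∅.


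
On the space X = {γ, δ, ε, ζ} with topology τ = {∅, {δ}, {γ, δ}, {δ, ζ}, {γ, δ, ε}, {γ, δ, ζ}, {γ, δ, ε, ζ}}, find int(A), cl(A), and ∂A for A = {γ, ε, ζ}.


int(A) = ∅, cl(A) = {γ, ε, ζ}, ∂A = {γ, ε, ζ}.

Closed sets in (X, τ) are complements of opens:
  closed(X, τ) = {∅, {ε}, {ζ}, {γ, ε}, {ε, ζ}, {γ, ε, ζ}, {γ, δ, ε, ζ}}.
int(A) = ⋃ {U ∈ τ : U ⊆ A}. Opens contained in A: ∅.
Taking the union of these: int(A) = ∅.
cl(A) = ⋂ {C closed : A ⊆ C}. Closed sets containing A: {γ, ε, ζ}, {γ, δ, ε, ζ}.
Intersecting these: cl(A) = {γ, ε, ζ}.
∂A = cl(A) ∖ int(A) = {γ, ε, ζ} ∖ ∅ = {γ, ε, ζ}.


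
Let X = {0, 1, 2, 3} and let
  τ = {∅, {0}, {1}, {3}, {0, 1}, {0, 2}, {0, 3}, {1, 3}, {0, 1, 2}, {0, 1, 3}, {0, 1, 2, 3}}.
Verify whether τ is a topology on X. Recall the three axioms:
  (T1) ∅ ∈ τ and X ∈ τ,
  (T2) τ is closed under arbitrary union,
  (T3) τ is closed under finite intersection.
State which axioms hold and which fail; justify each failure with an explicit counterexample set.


τ is NOT a topology on X.

Axiom (T1): ∅ ∈ τ? Yes; X ∈ τ? Yes.
Axiom (T2/T3): check pairwise unions and intersections of members of τ.
Counterexample for (T2): {3} ∪ {0, 2} = {0, 2, 3} ∉ τ. Therefore τ is NOT a topology.


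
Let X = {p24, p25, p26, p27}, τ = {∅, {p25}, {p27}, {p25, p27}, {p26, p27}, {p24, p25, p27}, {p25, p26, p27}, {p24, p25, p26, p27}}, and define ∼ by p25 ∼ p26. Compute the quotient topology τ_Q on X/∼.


X/∼ = {[p24], [p25=p26], [p27]}; |τ_Q| = 4.

Equivalence classes: [p24], [p25=p26], [p27].
Quotient map π: X → X/∼ sends p24 ↦ [p24], p25 ↦ [p25=p26], p26 ↦ [p25=p26], p27 ↦ [p27].
For each subset V ⊆ X/∼, compute π^{-1}(V) ⊆ X and check whether π^{-1}(V) ∈ τ. V is open in τ_Q iff π^{-1}(V) ∈ τ.
  V = {}: π^{-1}(V) = ∅ ∈ τ ✓.
  V = {[p24]}: π^{-1}(V) = {p24} ∉ τ ✗.
  V = {[p25=p26]}: π^{-1}(V) = {p25, p26} ∉ τ ✗.
  V = {[p24], [p25=p26]}: π^{-1}(V) = {p24, p25, p26} ∉ τ ✗.
  V = {[p27]}: π^{-1}(V) = {p27} ∈ τ ✓.
  V = {[p24], [p27]}: π^{-1}(V) = {p24, p27} ∉ τ ✗.
  V = {[p25=p26], [p27]}: π^{-1}(V) = {p25, p26, p27} ∈ τ ✓.
  V = {[p24], [p25=p26], [p27]}: π^{-1}(V) = {p24, p25, p26, p27} ∈ τ ✓.
Open sets in the quotient: τ_Q = {{}, {[p27]}, {[p25=p26], [p27]}, {[p24], [p25=p26], [p27]}} (4 elements).


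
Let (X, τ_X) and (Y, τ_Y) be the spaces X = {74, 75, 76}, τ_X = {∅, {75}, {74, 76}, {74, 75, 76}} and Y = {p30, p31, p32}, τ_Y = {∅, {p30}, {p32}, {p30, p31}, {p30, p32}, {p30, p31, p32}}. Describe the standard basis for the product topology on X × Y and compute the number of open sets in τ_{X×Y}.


Basis B = {∅ × ∅, {75} × {p30}, {75} × {p32}, {74, 76} × {p30}, {74, 76} × {p32}, {75} × {p30, p31}, {75} × {p30, p32}, {74, 75, 76} × {p30}, {74, 75, 76} × {p32}, {75} × {p30, p31, p32}, {74, 76} × {p30, p31}, {74, 76} × {p30, p32}, {74, 76} × {p30, p31, p32}, {74, 75, 76} × {p30, p31}, {74, 75, 76} × {p30, p32}, {74, 75, 76} × {p30, p31, p32}}; |τ_{X×Y}| = 36.

Enumerate products U × V with U ∈ τ_X, V ∈ τ_Y (deduplicated):
  ∅ × ∅ = {} (∅)
  {75} × {p30} = {(75,p30)}
  {75} × {p32} = {(75,p32)}
  {74, 76} × {p30} = {(74,p30), (76,p30)}
  {74, 76} × {p32} = {(74,p32), (76,p32)}
  {75} × {p30, p31} = {(75,p30), (75,p31)}
  {75} × {p30, p32} = {(75,p30), (75,p32)}
  {74, 75, 76} × {p30} = {(74,p30), (75,p30), (76,p30)}
  {74, 75, 76} × {p32} = {(74,p32), (75,p32), (76,p32)}
  {75} × {p30, p31, p32} = {(75,p30), (75,p31), (75,p32)}
  {74, 76} × {p30, p31} = {(74,p30), (74,p31), (76,p30), (76,p31)}
  {74, 76} × {p30, p32} = {(74,p30), (74,p32), (76,p30), (76,p32)}
  {74, 76} × {p30, p31, p32} = {(74,p30), (74,p31), (74,p32), (76,p30), (76,p31), (76,p32)}
  {74, 75, 76} × {p30, p31} = {(74,p30), (74,p31), (75,p30), (75,p31), (76,p30), (76,p31)}
  {74, 75, 76} × {p30, p32} = {(74,p30), (74,p32), (75,p30), (75,p32), (76,p30), (76,p32)}
  {74, 75, 76} × {p30, p31, p32} = {(74,p30), (74,p31), (74,p32), (75,p30), (75,p31), (75,p32), (76,p30), (76,p31), (76,p32)}
These 16 distinct sets form the basis B.
Close under arbitrary unions to get τ_{X×Y}; counting gives |τ_{X×Y}| = 36.


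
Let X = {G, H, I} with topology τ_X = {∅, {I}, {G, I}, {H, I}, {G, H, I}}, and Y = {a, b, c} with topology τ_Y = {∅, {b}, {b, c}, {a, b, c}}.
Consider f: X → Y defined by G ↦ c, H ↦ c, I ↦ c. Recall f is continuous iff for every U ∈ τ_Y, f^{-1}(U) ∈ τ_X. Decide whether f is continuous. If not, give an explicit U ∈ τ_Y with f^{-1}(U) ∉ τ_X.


f IS continuous.

Compute f^{-1}(U) for each U ∈ τ_Y:
  U = ∅: f^{-1}(U) = ∅ ∈ τ_X ✓.
  U = {b}: f^{-1}(U) = ∅ ∈ τ_X ✓.
  U = {b, c}: f^{-1}(U) = {G, H, I} ∈ τ_X ✓.
  U = {a, b, c}: f^{-1}(U) = {G, H, I} ∈ τ_X ✓.
Every preimage lies in τ_X, so f IS continuous.


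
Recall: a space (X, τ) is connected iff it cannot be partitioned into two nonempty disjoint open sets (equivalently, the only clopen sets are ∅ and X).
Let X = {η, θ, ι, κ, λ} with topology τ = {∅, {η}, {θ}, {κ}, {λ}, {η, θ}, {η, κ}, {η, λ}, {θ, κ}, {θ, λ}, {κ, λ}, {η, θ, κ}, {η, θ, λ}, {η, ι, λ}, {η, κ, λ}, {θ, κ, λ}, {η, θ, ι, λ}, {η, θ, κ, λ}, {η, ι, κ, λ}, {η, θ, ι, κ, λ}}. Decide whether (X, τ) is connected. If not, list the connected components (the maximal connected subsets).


(X, τ) is disconnected; components = [{θ}, {κ}, {η, ι, λ}].

Find clopen sets (U ∈ τ with X ∖ U ∈ τ):
  U = ∅, X ∖ U = {η, θ, ι, κ, λ} — both open, so U is clopen.
  U = {θ}, X ∖ U = {η, ι, κ, λ} — both open, so U is clopen.
  U = {κ}, X ∖ U = {η, θ, ι, λ} — both open, so U is clopen.
  U = {θ, κ}, X ∖ U = {η, ι, λ} — both open, so U is clopen.
  U = {η, ι, λ}, X ∖ U = {θ, κ} — both open, so U is clopen.
  U = {η, θ, ι, λ}, X ∖ U = {κ} — both open, so U is clopen.
  U = {η, ι, κ, λ}, X ∖ U = {θ} — both open, so U is clopen.
  U = {η, θ, ι, κ, λ}, X ∖ U = ∅ — both open, so U is clopen.
Nontrivial clopen(s) exist: e.g. {θ, κ}. So (X, τ) is disconnected.
Compute connected components by grouping points that agree on all clopens:
  component: {θ}
  component: {κ}
  component: {η, ι, λ}


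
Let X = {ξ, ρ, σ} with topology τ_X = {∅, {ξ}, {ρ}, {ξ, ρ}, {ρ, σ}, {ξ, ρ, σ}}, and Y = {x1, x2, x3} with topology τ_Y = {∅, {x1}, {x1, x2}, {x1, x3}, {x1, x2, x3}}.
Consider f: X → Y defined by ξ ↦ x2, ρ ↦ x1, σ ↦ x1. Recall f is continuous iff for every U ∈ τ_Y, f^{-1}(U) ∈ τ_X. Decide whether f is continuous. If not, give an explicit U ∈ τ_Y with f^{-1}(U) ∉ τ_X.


f IS continuous.

Compute f^{-1}(U) for each U ∈ τ_Y:
  U = ∅: f^{-1}(U) = ∅ ∈ τ_X ✓.
  U = {x1}: f^{-1}(U) = {ρ, σ} ∈ τ_X ✓.
  U = {x1, x2}: f^{-1}(U) = {ξ, ρ, σ} ∈ τ_X ✓.
  U = {x1, x3}: f^{-1}(U) = {ρ, σ} ∈ τ_X ✓.
  U = {x1, x2, x3}: f^{-1}(U) = {ξ, ρ, σ} ∈ τ_X ✓.
Every preimage lies in τ_X, so f IS continuous.


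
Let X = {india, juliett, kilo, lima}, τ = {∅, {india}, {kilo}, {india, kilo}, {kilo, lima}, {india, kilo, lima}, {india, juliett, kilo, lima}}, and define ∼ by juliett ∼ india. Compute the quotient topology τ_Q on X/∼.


X/∼ = {[india=juliett], [kilo], [lima]}; |τ_Q| = 4.

Equivalence classes: [india=juliett], [kilo], [lima].
Quotient map π: X → X/∼ sends india ↦ [india=juliett], juliett ↦ [india=juliett], kilo ↦ [kilo], lima ↦ [lima].
For each subset V ⊆ X/∼, compute π^{-1}(V) ⊆ X and check whether π^{-1}(V) ∈ τ. V is open in τ_Q iff π^{-1}(V) ∈ τ.
  V = {}: π^{-1}(V) = ∅ ∈ τ ✓.
  V = {[india=juliett]}: π^{-1}(V) = {india, juliett} ∉ τ ✗.
  V = {[kilo]}: π^{-1}(V) = {kilo} ∈ τ ✓.
  V = {[india=juliett], [kilo]}: π^{-1}(V) = {india, juliett, kilo} ∉ τ ✗.
  V = {[lima]}: π^{-1}(V) = {lima} ∉ τ ✗.
  V = {[india=juliett], [lima]}: π^{-1}(V) = {india, juliett, lima} ∉ τ ✗.
  V = {[kilo], [lima]}: π^{-1}(V) = {kilo, lima} ∈ τ ✓.
  V = {[india=juliett], [kilo], [lima]}: π^{-1}(V) = {india, juliett, kilo, lima} ∈ τ ✓.
Open sets in the quotient: τ_Q = {{}, {[kilo]}, {[kilo], [lima]}, {[india=juliett], [kilo], [lima]}} (4 elements).


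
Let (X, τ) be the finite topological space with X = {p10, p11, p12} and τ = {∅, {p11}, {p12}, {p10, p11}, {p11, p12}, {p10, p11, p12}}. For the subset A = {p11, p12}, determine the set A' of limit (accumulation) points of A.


A' = {p10}

For each x ∈ X, list the open sets U ∈ τ with x ∈ U, then check whether U ∩ (A ∖ {x}) ≠ ∅ for every such U.
  x = p10: opens ∋ x are {p10, p11}, {p10, p11, p12}; each meets A ∖ {p10}, so x IS a limit point.
  x = p11: open {p11} ∋ x has {p11} ∩ (A ∖ {p11}) = ∅, so x is NOT a limit point.
  x = p12: open {p12} ∋ x has {p12} ∩ (A ∖ {p12}) = ∅, so x is NOT a limit point.
Collecting: A' = {p10}.


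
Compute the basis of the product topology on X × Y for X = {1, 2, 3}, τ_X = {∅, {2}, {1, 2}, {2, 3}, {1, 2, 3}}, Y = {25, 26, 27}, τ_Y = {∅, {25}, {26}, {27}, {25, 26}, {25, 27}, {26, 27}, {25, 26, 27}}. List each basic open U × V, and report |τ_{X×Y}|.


Basis B = {∅ × ∅, {2} × {25}, {2} × {26}, {2} × {27}, {1, 2} × {25}, {1, 2} × {26}, {1, 2} × {27}, {2} × {25, 26}, {2} × {25, 27}, {2, 3} × {25}, {2} × {26, 27}, {2, 3} × {26}, {2, 3} × {27}, {1, 2, 3} × {25}, {1, 2, 3} × {26}, {1, 2, 3} × {27}, {2} × {25, 26, 27}, {1, 2} × {25, 26}, {1, 2} × {25, 27}, {1, 2} × {26, 27}, {2, 3} × {25, 26}, {2, 3} × {25, 27}, {2, 3} × {26, 27}, {1, 2} × {25, 26, 27}, {1, 2, 3} × {25, 26}, {1, 2, 3} × {25, 27}, {1, 2, 3} × {26, 27}, {2, 3} × {25, 26, 27}, {1, 2, 3} × {25, 26, 27}}; |τ_{X×Y}| = 125.

Enumerate products U × V with U ∈ τ_X, V ∈ τ_Y (deduplicated):
  ∅ × ∅ = {} (∅)
  {2} × {25} = {(2,25)}
  {2} × {26} = {(2,26)}
  {2} × {27} = {(2,27)}
  {1, 2} × {25} = {(1,25), (2,25)}
  {1, 2} × {26} = {(1,26), (2,26)}
  {1, 2} × {27} = {(1,27), (2,27)}
  {2} × {25, 26} = {(2,25), (2,26)}
  {2} × {25, 27} = {(2,25), (2,27)}
  {2, 3} × {25} = {(2,25), (3,25)}
  {2} × {26, 27} = {(2,26), (2,27)}
  {2, 3} × {26} = {(2,26), (3,26)}
  {2, 3} × {27} = {(2,27), (3,27)}
  {1, 2, 3} × {25} = {(1,25), (2,25), (3,25)}
  {1, 2, 3} × {26} = {(1,26), (2,26), (3,26)}
  {1, 2, 3} × {27} = {(1,27), (2,27), (3,27)}
  {2} × {25, 26, 27} = {(2,25), (2,26), (2,27)}
  {1, 2} × {25, 26} = {(1,25), (1,26), (2,25), (2,26)}
  {1, 2} × {25, 27} = {(1,25), (1,27), (2,25), (2,27)}
  {1, 2} × {26, 27} = {(1,26), (1,27), (2,26), (2,27)}
  {2, 3} × {25, 26} = {(2,25), (2,26), (3,25), (3,26)}
  {2, 3} × {25, 27} = {(2,25), (2,27), (3,25), (3,27)}
  {2, 3} × {26, 27} = {(2,26), (2,27), (3,26), (3,27)}
  {1, 2} × {25, 26, 27} = {(1,25), (1,26), (1,27), (2,25), (2,26), (2,27)}
  {1, 2, 3} × {25, 26} = {(1,25), (1,26), (2,25), (2,26), (3,25), (3,26)}
  {1, 2, 3} × {25, 27} = {(1,25), (1,27), (2,25), (2,27), (3,25), (3,27)}
  {1, 2, 3} × {26, 27} = {(1,26), (1,27), (2,26), (2,27), (3,26), (3,27)}
  {2, 3} × {25, 26, 27} = {(2,25), (2,26), (2,27), (3,25), (3,26), (3,27)}
  {1, 2, 3} × {25, 26, 27} = {(1,25), (1,26), (1,27), (2,25), (2,26), (2,27), (3,25), (3,26), (3,27)}
These 29 distinct sets form the basis B.
Close under arbitrary unions to get τ_{X×Y}; counting gives |τ_{X×Y}| = 125.


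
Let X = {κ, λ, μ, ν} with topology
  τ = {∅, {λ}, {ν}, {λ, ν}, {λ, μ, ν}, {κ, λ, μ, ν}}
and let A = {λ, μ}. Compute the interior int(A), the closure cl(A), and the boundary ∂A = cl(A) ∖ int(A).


int(A) = {λ}, cl(A) = {κ, λ, μ}, ∂A = {κ, μ}.

Closed sets in (X, τ) are complements of opens:
  closed(X, τ) = {∅, {κ}, {κ, μ}, {κ, λ, μ}, {κ, μ, ν}, {κ, λ, μ, ν}}.
int(A) = ⋃ {U ∈ τ : U ⊆ A}. Opens contained in A: ∅, {λ}.
Taking the union of these: int(A) = {λ}.
cl(A) = ⋂ {C closed : A ⊆ C}. Closed sets containing A: {κ, λ, μ}, {κ, λ, μ, ν}.
Intersecting these: cl(A) = {κ, λ, μ}.
∂A = cl(A) ∖ int(A) = {κ, λ, μ} ∖ {λ} = {κ, μ}.


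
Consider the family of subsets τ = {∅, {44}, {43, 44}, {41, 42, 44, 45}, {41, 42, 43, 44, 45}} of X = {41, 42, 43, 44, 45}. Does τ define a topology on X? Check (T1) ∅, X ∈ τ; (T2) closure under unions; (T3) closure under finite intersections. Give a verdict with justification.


τ IS a topology on X.

Axiom (T1): ∅ ∈ τ? Yes; X ∈ τ? Yes.
Axiom (T2/T3): check pairwise unions and intersections of members of τ.
All pairwise intersections and unions checked — each lies in τ. Therefore τ satisfies (T1), (T2), (T3): it IS a topology on X.


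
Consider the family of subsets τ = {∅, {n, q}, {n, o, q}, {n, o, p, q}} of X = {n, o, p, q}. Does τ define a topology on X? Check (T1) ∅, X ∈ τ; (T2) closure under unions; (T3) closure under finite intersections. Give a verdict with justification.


τ IS a topology on X.

Axiom (T1): ∅ ∈ τ? Yes; X ∈ τ? Yes.
Axiom (T2/T3): check pairwise unions and intersections of members of τ.
All pairwise intersections and unions checked — each lies in τ. Therefore τ satisfies (T1), (T2), (T3): it IS a topology on X.


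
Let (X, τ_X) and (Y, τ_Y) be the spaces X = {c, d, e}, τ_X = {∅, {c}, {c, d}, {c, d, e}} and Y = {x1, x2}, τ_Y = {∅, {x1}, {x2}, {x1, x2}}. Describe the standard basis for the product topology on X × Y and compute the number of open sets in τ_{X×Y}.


Basis B = {∅ × ∅, {c} × {x1}, {c} × {x2}, {c} × {x1, x2}, {c, d} × {x1}, {c, d} × {x2}, {c, d, e} × {x1}, {c, d, e} × {x2}, {c, d} × {x1, x2}, {c, d, e} × {x1, x2}}; |τ_{X×Y}| = 16.

Enumerate products U × V with U ∈ τ_X, V ∈ τ_Y (deduplicated):
  ∅ × ∅ = {} (∅)
  {c} × {x1} = {(c,x1)}
  {c} × {x2} = {(c,x2)}
  {c} × {x1, x2} = {(c,x1), (c,x2)}
  {c, d} × {x1} = {(c,x1), (d,x1)}
  {c, d} × {x2} = {(c,x2), (d,x2)}
  {c, d, e} × {x1} = {(c,x1), (d,x1), (e,x1)}
  {c, d, e} × {x2} = {(c,x2), (d,x2), (e,x2)}
  {c, d} × {x1, x2} = {(c,x1), (c,x2), (d,x1), (d,x2)}
  {c, d, e} × {x1, x2} = {(c,x1), (c,x2), (d,x1), (d,x2), (e,x1), (e,x2)}
These 10 distinct sets form the basis B.
Close under arbitrary unions to get τ_{X×Y}; counting gives |τ_{X×Y}| = 16.
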